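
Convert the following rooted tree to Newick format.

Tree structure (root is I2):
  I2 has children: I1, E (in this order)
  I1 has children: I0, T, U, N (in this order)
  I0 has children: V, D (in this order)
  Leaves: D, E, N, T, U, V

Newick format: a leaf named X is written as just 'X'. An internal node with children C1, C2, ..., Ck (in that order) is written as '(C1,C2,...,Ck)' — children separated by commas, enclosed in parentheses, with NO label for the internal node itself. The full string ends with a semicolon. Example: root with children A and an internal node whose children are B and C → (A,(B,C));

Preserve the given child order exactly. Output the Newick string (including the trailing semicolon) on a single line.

Answer: (((V,D),T,U,N),E);

Derivation:
internal I2 with children ['I1', 'E']
  internal I1 with children ['I0', 'T', 'U', 'N']
    internal I0 with children ['V', 'D']
      leaf 'V' → 'V'
      leaf 'D' → 'D'
    → '(V,D)'
    leaf 'T' → 'T'
    leaf 'U' → 'U'
    leaf 'N' → 'N'
  → '((V,D),T,U,N)'
  leaf 'E' → 'E'
→ '(((V,D),T,U,N),E)'
Final: (((V,D),T,U,N),E);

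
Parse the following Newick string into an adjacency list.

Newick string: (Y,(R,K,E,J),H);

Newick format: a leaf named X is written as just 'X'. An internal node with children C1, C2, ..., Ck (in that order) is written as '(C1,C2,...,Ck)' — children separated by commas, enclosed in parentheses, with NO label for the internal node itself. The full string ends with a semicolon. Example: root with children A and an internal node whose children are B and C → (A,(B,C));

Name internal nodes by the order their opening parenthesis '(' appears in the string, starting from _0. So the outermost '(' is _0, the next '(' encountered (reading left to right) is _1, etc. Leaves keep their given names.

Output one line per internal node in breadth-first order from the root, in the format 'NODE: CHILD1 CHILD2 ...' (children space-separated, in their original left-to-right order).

Input: (Y,(R,K,E,J),H);
Scanning left-to-right, naming '(' by encounter order:
  pos 0: '(' -> open internal node _0 (depth 1)
  pos 3: '(' -> open internal node _1 (depth 2)
  pos 11: ')' -> close internal node _1 (now at depth 1)
  pos 14: ')' -> close internal node _0 (now at depth 0)
Total internal nodes: 2
BFS adjacency from root:
  _0: Y _1 H
  _1: R K E J

Answer: _0: Y _1 H
_1: R K E J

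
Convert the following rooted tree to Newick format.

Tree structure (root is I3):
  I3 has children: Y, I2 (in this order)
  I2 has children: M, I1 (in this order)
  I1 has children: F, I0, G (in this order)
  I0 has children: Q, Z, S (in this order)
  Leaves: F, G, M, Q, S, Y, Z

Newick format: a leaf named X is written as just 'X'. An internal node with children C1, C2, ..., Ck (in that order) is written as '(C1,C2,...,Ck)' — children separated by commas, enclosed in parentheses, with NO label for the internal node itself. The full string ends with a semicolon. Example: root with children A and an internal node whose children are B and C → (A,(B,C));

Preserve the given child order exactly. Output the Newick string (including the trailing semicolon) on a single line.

internal I3 with children ['Y', 'I2']
  leaf 'Y' → 'Y'
  internal I2 with children ['M', 'I1']
    leaf 'M' → 'M'
    internal I1 with children ['F', 'I0', 'G']
      leaf 'F' → 'F'
      internal I0 with children ['Q', 'Z', 'S']
        leaf 'Q' → 'Q'
        leaf 'Z' → 'Z'
        leaf 'S' → 'S'
      → '(Q,Z,S)'
      leaf 'G' → 'G'
    → '(F,(Q,Z,S),G)'
  → '(M,(F,(Q,Z,S),G))'
→ '(Y,(M,(F,(Q,Z,S),G)))'
Final: (Y,(M,(F,(Q,Z,S),G)));

Answer: (Y,(M,(F,(Q,Z,S),G)));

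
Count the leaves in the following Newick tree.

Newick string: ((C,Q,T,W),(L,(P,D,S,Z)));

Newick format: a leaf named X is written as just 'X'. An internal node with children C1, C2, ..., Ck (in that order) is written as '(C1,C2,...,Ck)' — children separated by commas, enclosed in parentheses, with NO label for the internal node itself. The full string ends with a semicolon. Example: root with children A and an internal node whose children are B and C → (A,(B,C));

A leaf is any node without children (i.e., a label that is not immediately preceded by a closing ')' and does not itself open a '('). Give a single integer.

Answer: 9

Derivation:
Newick: ((C,Q,T,W),(L,(P,D,S,Z)));
Scan left-to-right; a leaf is any maximal label run not followed by '(':
  pos 2: leaf 'C' → count = 1
  pos 4: leaf 'Q' → count = 2
  pos 6: leaf 'T' → count = 3
  pos 8: leaf 'W' → count = 4
  pos 12: leaf 'L' → count = 5
  pos 15: leaf 'P' → count = 6
  pos 17: leaf 'D' → count = 7
  pos 19: leaf 'S' → count = 8
  pos 21: leaf 'Z' → count = 9
Total leaves: 9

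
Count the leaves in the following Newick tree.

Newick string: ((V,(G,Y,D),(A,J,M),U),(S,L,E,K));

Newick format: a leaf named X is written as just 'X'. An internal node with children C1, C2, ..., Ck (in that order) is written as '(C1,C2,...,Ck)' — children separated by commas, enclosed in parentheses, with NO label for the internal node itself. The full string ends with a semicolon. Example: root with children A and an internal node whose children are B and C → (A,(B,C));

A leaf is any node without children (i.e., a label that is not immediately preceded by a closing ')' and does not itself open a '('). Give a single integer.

Answer: 12

Derivation:
Newick: ((V,(G,Y,D),(A,J,M),U),(S,L,E,K));
Scan left-to-right; a leaf is any maximal label run not followed by '(':
  pos 2: leaf 'V' → count = 1
  pos 5: leaf 'G' → count = 2
  pos 7: leaf 'Y' → count = 3
  pos 9: leaf 'D' → count = 4
  pos 13: leaf 'A' → count = 5
  pos 15: leaf 'J' → count = 6
  pos 17: leaf 'M' → count = 7
  pos 20: leaf 'U' → count = 8
  pos 24: leaf 'S' → count = 9
  pos 26: leaf 'L' → count = 10
  pos 28: leaf 'E' → count = 11
  pos 30: leaf 'K' → count = 12
Total leaves: 12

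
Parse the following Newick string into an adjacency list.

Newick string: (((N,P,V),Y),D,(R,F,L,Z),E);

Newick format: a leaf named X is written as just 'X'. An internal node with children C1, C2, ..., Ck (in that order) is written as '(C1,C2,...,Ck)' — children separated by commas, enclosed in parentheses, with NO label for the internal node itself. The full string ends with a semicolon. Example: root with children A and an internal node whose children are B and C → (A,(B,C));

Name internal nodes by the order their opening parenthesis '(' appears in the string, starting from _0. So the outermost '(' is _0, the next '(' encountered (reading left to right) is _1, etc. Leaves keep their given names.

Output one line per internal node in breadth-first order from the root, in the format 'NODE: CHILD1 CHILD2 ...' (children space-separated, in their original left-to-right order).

Input: (((N,P,V),Y),D,(R,F,L,Z),E);
Scanning left-to-right, naming '(' by encounter order:
  pos 0: '(' -> open internal node _0 (depth 1)
  pos 1: '(' -> open internal node _1 (depth 2)
  pos 2: '(' -> open internal node _2 (depth 3)
  pos 8: ')' -> close internal node _2 (now at depth 2)
  pos 11: ')' -> close internal node _1 (now at depth 1)
  pos 15: '(' -> open internal node _3 (depth 2)
  pos 23: ')' -> close internal node _3 (now at depth 1)
  pos 26: ')' -> close internal node _0 (now at depth 0)
Total internal nodes: 4
BFS adjacency from root:
  _0: _1 D _3 E
  _1: _2 Y
  _3: R F L Z
  _2: N P V

Answer: _0: _1 D _3 E
_1: _2 Y
_3: R F L Z
_2: N P V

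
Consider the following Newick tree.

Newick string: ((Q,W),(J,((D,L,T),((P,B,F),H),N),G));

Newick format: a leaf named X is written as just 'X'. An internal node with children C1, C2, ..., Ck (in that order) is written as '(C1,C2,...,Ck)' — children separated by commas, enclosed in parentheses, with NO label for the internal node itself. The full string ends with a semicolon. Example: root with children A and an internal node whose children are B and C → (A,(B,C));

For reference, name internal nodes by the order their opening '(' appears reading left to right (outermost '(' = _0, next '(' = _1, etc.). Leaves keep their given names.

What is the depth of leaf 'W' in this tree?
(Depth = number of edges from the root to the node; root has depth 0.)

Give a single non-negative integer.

Answer: 2

Derivation:
Newick: ((Q,W),(J,((D,L,T),((P,B,F),H),N),G));
Naming internals by '(' encounter order: outermost '(' = _0, next = _1, ...
Query node: W
Path from root: _0 -> _1 -> W
Depth of W: 2 (number of edges from root)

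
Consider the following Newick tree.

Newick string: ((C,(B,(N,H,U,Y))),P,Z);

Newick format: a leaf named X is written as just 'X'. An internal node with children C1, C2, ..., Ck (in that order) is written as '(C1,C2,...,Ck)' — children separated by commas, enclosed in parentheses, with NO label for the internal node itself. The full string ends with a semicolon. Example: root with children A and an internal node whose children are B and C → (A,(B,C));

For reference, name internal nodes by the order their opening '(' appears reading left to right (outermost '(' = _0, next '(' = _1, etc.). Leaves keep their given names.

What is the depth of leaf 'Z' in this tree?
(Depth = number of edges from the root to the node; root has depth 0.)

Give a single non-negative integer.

Newick: ((C,(B,(N,H,U,Y))),P,Z);
Naming internals by '(' encounter order: outermost '(' = _0, next = _1, ...
Query node: Z
Path from root: _0 -> Z
Depth of Z: 1 (number of edges from root)

Answer: 1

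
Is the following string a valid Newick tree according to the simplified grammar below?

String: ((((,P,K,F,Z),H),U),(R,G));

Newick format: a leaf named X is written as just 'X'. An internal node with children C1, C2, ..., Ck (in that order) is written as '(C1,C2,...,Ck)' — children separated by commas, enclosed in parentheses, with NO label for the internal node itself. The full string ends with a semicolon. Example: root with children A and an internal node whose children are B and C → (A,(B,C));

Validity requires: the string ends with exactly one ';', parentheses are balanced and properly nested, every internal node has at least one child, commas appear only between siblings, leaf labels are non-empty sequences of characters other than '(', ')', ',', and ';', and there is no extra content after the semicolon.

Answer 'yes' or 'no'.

Answer: no

Derivation:
Input: ((((,P,K,F,Z),H),U),(R,G));
Paren balance: 5 '(' vs 5 ')' OK
Ends with single ';': True
Full parse: FAILS (empty leaf label at pos 4)
Valid: False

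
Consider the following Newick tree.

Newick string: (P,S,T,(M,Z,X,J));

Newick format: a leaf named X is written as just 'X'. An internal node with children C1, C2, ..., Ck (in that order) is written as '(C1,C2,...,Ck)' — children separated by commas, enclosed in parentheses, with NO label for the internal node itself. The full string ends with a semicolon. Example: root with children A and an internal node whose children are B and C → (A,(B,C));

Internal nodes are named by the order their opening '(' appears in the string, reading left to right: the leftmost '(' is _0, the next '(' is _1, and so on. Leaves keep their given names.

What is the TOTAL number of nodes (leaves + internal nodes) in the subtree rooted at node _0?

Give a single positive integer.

Answer: 9

Derivation:
Newick: (P,S,T,(M,Z,X,J));
Locate _0: it is the '(' at position 0 (the 1st '(' reading left to right).
Query: subtree rooted at _0
_0: subtree_size = 1 + 8
  P: subtree_size = 1 + 0
  S: subtree_size = 1 + 0
  T: subtree_size = 1 + 0
  _1: subtree_size = 1 + 4
    M: subtree_size = 1 + 0
    Z: subtree_size = 1 + 0
    X: subtree_size = 1 + 0
    J: subtree_size = 1 + 0
Total subtree size of _0: 9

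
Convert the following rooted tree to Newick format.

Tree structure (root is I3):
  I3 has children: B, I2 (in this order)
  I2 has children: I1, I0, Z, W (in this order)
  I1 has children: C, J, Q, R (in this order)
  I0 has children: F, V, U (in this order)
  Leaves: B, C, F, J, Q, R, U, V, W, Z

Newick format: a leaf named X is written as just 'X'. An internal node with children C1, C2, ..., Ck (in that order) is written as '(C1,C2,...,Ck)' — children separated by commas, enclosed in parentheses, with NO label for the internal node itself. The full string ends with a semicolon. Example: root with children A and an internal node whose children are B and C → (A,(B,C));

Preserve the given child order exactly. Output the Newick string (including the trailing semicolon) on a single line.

Answer: (B,((C,J,Q,R),(F,V,U),Z,W));

Derivation:
internal I3 with children ['B', 'I2']
  leaf 'B' → 'B'
  internal I2 with children ['I1', 'I0', 'Z', 'W']
    internal I1 with children ['C', 'J', 'Q', 'R']
      leaf 'C' → 'C'
      leaf 'J' → 'J'
      leaf 'Q' → 'Q'
      leaf 'R' → 'R'
    → '(C,J,Q,R)'
    internal I0 with children ['F', 'V', 'U']
      leaf 'F' → 'F'
      leaf 'V' → 'V'
      leaf 'U' → 'U'
    → '(F,V,U)'
    leaf 'Z' → 'Z'
    leaf 'W' → 'W'
  → '((C,J,Q,R),(F,V,U),Z,W)'
→ '(B,((C,J,Q,R),(F,V,U),Z,W))'
Final: (B,((C,J,Q,R),(F,V,U),Z,W));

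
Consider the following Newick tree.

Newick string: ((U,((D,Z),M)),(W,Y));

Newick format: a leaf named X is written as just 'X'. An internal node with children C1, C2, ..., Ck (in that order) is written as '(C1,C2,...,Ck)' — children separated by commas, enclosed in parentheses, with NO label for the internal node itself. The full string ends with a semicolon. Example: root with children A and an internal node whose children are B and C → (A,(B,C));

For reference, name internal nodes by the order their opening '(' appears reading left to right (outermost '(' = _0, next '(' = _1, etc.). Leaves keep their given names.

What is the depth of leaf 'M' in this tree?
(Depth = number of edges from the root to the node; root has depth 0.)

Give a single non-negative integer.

Newick: ((U,((D,Z),M)),(W,Y));
Naming internals by '(' encounter order: outermost '(' = _0, next = _1, ...
Query node: M
Path from root: _0 -> _1 -> _2 -> M
Depth of M: 3 (number of edges from root)

Answer: 3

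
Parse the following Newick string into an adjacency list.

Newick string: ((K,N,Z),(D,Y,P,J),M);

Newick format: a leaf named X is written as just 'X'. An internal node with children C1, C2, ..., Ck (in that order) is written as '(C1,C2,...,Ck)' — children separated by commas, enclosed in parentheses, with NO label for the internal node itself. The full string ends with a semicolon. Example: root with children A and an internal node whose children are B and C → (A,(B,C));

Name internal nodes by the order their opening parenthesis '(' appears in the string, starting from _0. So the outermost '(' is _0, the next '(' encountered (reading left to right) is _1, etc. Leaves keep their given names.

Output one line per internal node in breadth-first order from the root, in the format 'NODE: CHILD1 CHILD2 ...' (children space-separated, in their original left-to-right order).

Input: ((K,N,Z),(D,Y,P,J),M);
Scanning left-to-right, naming '(' by encounter order:
  pos 0: '(' -> open internal node _0 (depth 1)
  pos 1: '(' -> open internal node _1 (depth 2)
  pos 7: ')' -> close internal node _1 (now at depth 1)
  pos 9: '(' -> open internal node _2 (depth 2)
  pos 17: ')' -> close internal node _2 (now at depth 1)
  pos 20: ')' -> close internal node _0 (now at depth 0)
Total internal nodes: 3
BFS adjacency from root:
  _0: _1 _2 M
  _1: K N Z
  _2: D Y P J

Answer: _0: _1 _2 M
_1: K N Z
_2: D Y P J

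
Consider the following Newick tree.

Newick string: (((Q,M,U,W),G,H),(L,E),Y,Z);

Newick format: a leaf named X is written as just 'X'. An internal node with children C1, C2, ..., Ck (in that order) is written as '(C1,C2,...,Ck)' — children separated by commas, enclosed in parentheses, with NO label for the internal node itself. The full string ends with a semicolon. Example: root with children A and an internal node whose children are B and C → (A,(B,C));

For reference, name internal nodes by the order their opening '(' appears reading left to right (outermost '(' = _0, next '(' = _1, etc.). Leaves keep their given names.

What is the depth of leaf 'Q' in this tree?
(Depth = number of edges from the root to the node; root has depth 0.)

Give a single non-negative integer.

Answer: 3

Derivation:
Newick: (((Q,M,U,W),G,H),(L,E),Y,Z);
Naming internals by '(' encounter order: outermost '(' = _0, next = _1, ...
Query node: Q
Path from root: _0 -> _1 -> _2 -> Q
Depth of Q: 3 (number of edges from root)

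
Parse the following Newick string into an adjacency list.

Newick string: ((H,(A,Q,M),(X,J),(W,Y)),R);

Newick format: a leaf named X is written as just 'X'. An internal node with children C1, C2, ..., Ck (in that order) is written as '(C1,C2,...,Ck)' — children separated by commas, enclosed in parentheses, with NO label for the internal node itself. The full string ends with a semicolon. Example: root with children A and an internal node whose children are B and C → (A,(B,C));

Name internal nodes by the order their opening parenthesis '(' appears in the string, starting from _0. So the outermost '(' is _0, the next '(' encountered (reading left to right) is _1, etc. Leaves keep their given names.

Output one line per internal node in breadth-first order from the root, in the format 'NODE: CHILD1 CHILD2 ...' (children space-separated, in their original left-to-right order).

Input: ((H,(A,Q,M),(X,J),(W,Y)),R);
Scanning left-to-right, naming '(' by encounter order:
  pos 0: '(' -> open internal node _0 (depth 1)
  pos 1: '(' -> open internal node _1 (depth 2)
  pos 4: '(' -> open internal node _2 (depth 3)
  pos 10: ')' -> close internal node _2 (now at depth 2)
  pos 12: '(' -> open internal node _3 (depth 3)
  pos 16: ')' -> close internal node _3 (now at depth 2)
  pos 18: '(' -> open internal node _4 (depth 3)
  pos 22: ')' -> close internal node _4 (now at depth 2)
  pos 23: ')' -> close internal node _1 (now at depth 1)
  pos 26: ')' -> close internal node _0 (now at depth 0)
Total internal nodes: 5
BFS adjacency from root:
  _0: _1 R
  _1: H _2 _3 _4
  _2: A Q M
  _3: X J
  _4: W Y

Answer: _0: _1 R
_1: H _2 _3 _4
_2: A Q M
_3: X J
_4: W Y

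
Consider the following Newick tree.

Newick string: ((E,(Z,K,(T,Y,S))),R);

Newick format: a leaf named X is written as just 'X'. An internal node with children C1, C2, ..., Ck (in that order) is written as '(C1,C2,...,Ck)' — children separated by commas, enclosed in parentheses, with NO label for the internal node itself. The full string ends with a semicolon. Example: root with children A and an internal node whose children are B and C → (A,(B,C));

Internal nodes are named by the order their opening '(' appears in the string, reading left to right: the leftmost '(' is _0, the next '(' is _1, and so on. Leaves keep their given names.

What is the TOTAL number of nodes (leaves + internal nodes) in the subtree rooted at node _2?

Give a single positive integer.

Newick: ((E,(Z,K,(T,Y,S))),R);
Locate _2: it is the '(' at position 4 (the 3rd '(' reading left to right).
Query: subtree rooted at _2
_2: subtree_size = 1 + 6
  Z: subtree_size = 1 + 0
  K: subtree_size = 1 + 0
  _3: subtree_size = 1 + 3
    T: subtree_size = 1 + 0
    Y: subtree_size = 1 + 0
    S: subtree_size = 1 + 0
Total subtree size of _2: 7

Answer: 7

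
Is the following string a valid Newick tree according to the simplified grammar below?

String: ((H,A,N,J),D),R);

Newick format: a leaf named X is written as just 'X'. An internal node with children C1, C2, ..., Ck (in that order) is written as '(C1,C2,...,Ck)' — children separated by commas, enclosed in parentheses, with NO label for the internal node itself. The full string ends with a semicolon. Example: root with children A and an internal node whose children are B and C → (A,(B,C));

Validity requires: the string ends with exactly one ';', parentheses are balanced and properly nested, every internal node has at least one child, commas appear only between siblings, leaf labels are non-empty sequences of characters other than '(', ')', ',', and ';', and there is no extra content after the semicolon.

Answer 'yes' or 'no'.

Answer: no

Derivation:
Input: ((H,A,N,J),D),R);
Paren balance: 2 '(' vs 3 ')' MISMATCH
Ends with single ';': True
Full parse: FAILS (extra content after tree at pos 13)
Valid: False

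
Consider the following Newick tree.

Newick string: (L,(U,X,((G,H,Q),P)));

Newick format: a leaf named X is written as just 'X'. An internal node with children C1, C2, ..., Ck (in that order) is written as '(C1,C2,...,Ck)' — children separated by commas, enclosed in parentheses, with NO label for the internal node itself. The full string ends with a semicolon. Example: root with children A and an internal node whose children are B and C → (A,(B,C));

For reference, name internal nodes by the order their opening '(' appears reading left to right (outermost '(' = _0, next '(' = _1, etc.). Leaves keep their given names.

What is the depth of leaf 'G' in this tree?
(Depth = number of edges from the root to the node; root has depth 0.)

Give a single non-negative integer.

Answer: 4

Derivation:
Newick: (L,(U,X,((G,H,Q),P)));
Naming internals by '(' encounter order: outermost '(' = _0, next = _1, ...
Query node: G
Path from root: _0 -> _1 -> _2 -> _3 -> G
Depth of G: 4 (number of edges from root)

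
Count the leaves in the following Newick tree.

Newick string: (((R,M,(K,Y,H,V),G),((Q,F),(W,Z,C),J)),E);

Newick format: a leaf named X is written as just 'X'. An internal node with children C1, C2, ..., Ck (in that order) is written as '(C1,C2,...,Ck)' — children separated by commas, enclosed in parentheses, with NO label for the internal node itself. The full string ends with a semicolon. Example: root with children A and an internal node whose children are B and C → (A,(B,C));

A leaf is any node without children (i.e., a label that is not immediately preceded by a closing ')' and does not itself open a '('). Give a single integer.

Newick: (((R,M,(K,Y,H,V),G),((Q,F),(W,Z,C),J)),E);
Scan left-to-right; a leaf is any maximal label run not followed by '(':
  pos 3: leaf 'R' → count = 1
  pos 5: leaf 'M' → count = 2
  pos 8: leaf 'K' → count = 3
  pos 10: leaf 'Y' → count = 4
  pos 12: leaf 'H' → count = 5
  pos 14: leaf 'V' → count = 6
  pos 17: leaf 'G' → count = 7
  pos 22: leaf 'Q' → count = 8
  pos 24: leaf 'F' → count = 9
  pos 28: leaf 'W' → count = 10
  pos 30: leaf 'Z' → count = 11
  pos 32: leaf 'C' → count = 12
  pos 35: leaf 'J' → count = 13
  pos 39: leaf 'E' → count = 14
Total leaves: 14

Answer: 14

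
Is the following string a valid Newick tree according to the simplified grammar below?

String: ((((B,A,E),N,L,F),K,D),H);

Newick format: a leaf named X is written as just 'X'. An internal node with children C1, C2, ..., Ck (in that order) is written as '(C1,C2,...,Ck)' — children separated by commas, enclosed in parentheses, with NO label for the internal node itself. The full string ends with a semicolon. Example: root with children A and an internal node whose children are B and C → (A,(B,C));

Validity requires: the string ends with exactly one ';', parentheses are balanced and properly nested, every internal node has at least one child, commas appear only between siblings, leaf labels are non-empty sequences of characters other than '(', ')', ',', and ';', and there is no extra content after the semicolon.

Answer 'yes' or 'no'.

Answer: yes

Derivation:
Input: ((((B,A,E),N,L,F),K,D),H);
Paren balance: 4 '(' vs 4 ')' OK
Ends with single ';': True
Full parse: OK
Valid: True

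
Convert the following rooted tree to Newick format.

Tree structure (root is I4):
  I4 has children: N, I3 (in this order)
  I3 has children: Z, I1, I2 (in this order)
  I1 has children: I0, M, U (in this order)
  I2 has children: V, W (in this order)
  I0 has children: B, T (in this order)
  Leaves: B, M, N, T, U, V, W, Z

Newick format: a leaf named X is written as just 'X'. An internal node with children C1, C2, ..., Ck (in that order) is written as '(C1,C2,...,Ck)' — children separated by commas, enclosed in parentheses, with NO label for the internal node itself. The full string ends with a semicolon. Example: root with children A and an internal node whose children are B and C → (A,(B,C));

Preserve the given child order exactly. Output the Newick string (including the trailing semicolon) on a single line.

Answer: (N,(Z,((B,T),M,U),(V,W)));

Derivation:
internal I4 with children ['N', 'I3']
  leaf 'N' → 'N'
  internal I3 with children ['Z', 'I1', 'I2']
    leaf 'Z' → 'Z'
    internal I1 with children ['I0', 'M', 'U']
      internal I0 with children ['B', 'T']
        leaf 'B' → 'B'
        leaf 'T' → 'T'
      → '(B,T)'
      leaf 'M' → 'M'
      leaf 'U' → 'U'
    → '((B,T),M,U)'
    internal I2 with children ['V', 'W']
      leaf 'V' → 'V'
      leaf 'W' → 'W'
    → '(V,W)'
  → '(Z,((B,T),M,U),(V,W))'
→ '(N,(Z,((B,T),M,U),(V,W)))'
Final: (N,(Z,((B,T),M,U),(V,W)));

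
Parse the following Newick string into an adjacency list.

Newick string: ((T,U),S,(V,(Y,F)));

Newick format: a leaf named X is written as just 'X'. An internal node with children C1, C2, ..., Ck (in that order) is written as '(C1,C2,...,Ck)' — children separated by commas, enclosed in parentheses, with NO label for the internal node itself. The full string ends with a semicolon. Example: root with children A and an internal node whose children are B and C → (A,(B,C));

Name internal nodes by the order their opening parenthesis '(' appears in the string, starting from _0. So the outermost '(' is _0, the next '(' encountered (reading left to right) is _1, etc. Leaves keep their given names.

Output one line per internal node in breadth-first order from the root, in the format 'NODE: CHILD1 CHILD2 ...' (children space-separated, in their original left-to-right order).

Input: ((T,U),S,(V,(Y,F)));
Scanning left-to-right, naming '(' by encounter order:
  pos 0: '(' -> open internal node _0 (depth 1)
  pos 1: '(' -> open internal node _1 (depth 2)
  pos 5: ')' -> close internal node _1 (now at depth 1)
  pos 9: '(' -> open internal node _2 (depth 2)
  pos 12: '(' -> open internal node _3 (depth 3)
  pos 16: ')' -> close internal node _3 (now at depth 2)
  pos 17: ')' -> close internal node _2 (now at depth 1)
  pos 18: ')' -> close internal node _0 (now at depth 0)
Total internal nodes: 4
BFS adjacency from root:
  _0: _1 S _2
  _1: T U
  _2: V _3
  _3: Y F

Answer: _0: _1 S _2
_1: T U
_2: V _3
_3: Y F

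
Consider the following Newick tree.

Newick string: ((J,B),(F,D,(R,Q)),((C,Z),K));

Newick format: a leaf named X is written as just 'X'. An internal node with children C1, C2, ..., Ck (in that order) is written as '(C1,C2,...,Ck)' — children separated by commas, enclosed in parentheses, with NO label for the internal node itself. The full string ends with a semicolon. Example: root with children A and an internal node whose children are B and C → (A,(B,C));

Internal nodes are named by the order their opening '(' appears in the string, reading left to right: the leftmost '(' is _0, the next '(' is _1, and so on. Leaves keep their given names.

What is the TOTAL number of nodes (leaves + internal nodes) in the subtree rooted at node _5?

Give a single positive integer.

Newick: ((J,B),(F,D,(R,Q)),((C,Z),K));
Locate _5: it is the '(' at position 20 (the 6th '(' reading left to right).
Query: subtree rooted at _5
_5: subtree_size = 1 + 2
  C: subtree_size = 1 + 0
  Z: subtree_size = 1 + 0
Total subtree size of _5: 3

Answer: 3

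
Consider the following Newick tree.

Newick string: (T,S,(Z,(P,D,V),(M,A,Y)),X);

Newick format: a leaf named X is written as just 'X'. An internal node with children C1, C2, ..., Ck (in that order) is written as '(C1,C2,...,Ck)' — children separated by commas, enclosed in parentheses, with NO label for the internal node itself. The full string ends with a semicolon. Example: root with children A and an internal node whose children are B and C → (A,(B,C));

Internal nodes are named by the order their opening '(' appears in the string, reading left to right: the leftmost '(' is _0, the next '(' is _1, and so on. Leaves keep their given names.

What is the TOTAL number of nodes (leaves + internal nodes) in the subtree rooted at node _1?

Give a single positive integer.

Newick: (T,S,(Z,(P,D,V),(M,A,Y)),X);
Locate _1: it is the '(' at position 5 (the 2nd '(' reading left to right).
Query: subtree rooted at _1
_1: subtree_size = 1 + 9
  Z: subtree_size = 1 + 0
  _2: subtree_size = 1 + 3
    P: subtree_size = 1 + 0
    D: subtree_size = 1 + 0
    V: subtree_size = 1 + 0
  _3: subtree_size = 1 + 3
    M: subtree_size = 1 + 0
    A: subtree_size = 1 + 0
    Y: subtree_size = 1 + 0
Total subtree size of _1: 10

Answer: 10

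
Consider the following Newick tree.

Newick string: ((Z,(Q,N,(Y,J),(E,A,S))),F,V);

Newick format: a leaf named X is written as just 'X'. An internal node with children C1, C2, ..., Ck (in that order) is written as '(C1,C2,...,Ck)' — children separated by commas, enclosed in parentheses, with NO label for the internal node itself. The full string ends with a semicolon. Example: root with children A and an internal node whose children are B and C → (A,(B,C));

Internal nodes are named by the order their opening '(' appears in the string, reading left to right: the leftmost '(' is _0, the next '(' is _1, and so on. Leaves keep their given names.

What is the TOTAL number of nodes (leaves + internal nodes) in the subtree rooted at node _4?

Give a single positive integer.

Answer: 4

Derivation:
Newick: ((Z,(Q,N,(Y,J),(E,A,S))),F,V);
Locate _4: it is the '(' at position 15 (the 5th '(' reading left to right).
Query: subtree rooted at _4
_4: subtree_size = 1 + 3
  E: subtree_size = 1 + 0
  A: subtree_size = 1 + 0
  S: subtree_size = 1 + 0
Total subtree size of _4: 4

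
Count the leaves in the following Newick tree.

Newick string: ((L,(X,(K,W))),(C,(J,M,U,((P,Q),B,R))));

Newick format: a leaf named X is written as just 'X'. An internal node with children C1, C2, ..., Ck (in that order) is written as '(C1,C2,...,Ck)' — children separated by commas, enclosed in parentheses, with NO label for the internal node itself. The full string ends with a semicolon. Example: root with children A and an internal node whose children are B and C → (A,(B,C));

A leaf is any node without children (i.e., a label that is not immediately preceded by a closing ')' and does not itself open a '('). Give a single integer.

Answer: 12

Derivation:
Newick: ((L,(X,(K,W))),(C,(J,M,U,((P,Q),B,R))));
Scan left-to-right; a leaf is any maximal label run not followed by '(':
  pos 2: leaf 'L' → count = 1
  pos 5: leaf 'X' → count = 2
  pos 8: leaf 'K' → count = 3
  pos 10: leaf 'W' → count = 4
  pos 16: leaf 'C' → count = 5
  pos 19: leaf 'J' → count = 6
  pos 21: leaf 'M' → count = 7
  pos 23: leaf 'U' → count = 8
  pos 27: leaf 'P' → count = 9
  pos 29: leaf 'Q' → count = 10
  pos 32: leaf 'B' → count = 11
  pos 34: leaf 'R' → count = 12
Total leaves: 12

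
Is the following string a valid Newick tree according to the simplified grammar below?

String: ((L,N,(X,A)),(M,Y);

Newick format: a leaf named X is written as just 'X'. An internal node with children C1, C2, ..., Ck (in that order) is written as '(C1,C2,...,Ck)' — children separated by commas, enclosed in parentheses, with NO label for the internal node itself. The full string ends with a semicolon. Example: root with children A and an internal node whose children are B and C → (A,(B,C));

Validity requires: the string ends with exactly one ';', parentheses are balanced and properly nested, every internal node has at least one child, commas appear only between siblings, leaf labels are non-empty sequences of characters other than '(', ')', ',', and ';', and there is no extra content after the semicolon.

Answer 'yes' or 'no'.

Input: ((L,N,(X,A)),(M,Y);
Paren balance: 4 '(' vs 3 ')' MISMATCH
Ends with single ';': True
Full parse: FAILS (expected , or ) at pos 18)
Valid: False

Answer: no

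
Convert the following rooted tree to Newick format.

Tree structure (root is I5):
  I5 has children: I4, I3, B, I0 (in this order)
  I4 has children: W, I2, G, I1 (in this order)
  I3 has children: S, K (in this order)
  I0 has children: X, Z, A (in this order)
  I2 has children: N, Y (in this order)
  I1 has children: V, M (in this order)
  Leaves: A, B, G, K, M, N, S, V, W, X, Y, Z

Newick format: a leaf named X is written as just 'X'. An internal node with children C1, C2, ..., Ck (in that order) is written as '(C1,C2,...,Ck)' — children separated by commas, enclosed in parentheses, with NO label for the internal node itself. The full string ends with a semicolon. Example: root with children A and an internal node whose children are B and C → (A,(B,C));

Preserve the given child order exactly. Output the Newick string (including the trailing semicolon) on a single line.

internal I5 with children ['I4', 'I3', 'B', 'I0']
  internal I4 with children ['W', 'I2', 'G', 'I1']
    leaf 'W' → 'W'
    internal I2 with children ['N', 'Y']
      leaf 'N' → 'N'
      leaf 'Y' → 'Y'
    → '(N,Y)'
    leaf 'G' → 'G'
    internal I1 with children ['V', 'M']
      leaf 'V' → 'V'
      leaf 'M' → 'M'
    → '(V,M)'
  → '(W,(N,Y),G,(V,M))'
  internal I3 with children ['S', 'K']
    leaf 'S' → 'S'
    leaf 'K' → 'K'
  → '(S,K)'
  leaf 'B' → 'B'
  internal I0 with children ['X', 'Z', 'A']
    leaf 'X' → 'X'
    leaf 'Z' → 'Z'
    leaf 'A' → 'A'
  → '(X,Z,A)'
→ '((W,(N,Y),G,(V,M)),(S,K),B,(X,Z,A))'
Final: ((W,(N,Y),G,(V,M)),(S,K),B,(X,Z,A));

Answer: ((W,(N,Y),G,(V,M)),(S,K),B,(X,Z,A));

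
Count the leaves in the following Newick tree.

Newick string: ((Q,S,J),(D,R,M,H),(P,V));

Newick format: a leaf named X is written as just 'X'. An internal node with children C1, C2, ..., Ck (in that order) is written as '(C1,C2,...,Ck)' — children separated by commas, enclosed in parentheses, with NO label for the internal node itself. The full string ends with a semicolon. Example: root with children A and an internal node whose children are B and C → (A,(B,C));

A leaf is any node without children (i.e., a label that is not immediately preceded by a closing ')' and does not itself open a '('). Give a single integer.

Answer: 9

Derivation:
Newick: ((Q,S,J),(D,R,M,H),(P,V));
Scan left-to-right; a leaf is any maximal label run not followed by '(':
  pos 2: leaf 'Q' → count = 1
  pos 4: leaf 'S' → count = 2
  pos 6: leaf 'J' → count = 3
  pos 10: leaf 'D' → count = 4
  pos 12: leaf 'R' → count = 5
  pos 14: leaf 'M' → count = 6
  pos 16: leaf 'H' → count = 7
  pos 20: leaf 'P' → count = 8
  pos 22: leaf 'V' → count = 9
Total leaves: 9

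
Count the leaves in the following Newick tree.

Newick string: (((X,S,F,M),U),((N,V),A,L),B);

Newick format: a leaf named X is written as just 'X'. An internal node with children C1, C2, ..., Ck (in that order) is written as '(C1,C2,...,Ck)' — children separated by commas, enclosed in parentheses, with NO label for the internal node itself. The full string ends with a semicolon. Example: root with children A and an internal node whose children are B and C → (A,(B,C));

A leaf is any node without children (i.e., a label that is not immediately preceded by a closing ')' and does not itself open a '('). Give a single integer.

Answer: 10

Derivation:
Newick: (((X,S,F,M),U),((N,V),A,L),B);
Scan left-to-right; a leaf is any maximal label run not followed by '(':
  pos 3: leaf 'X' → count = 1
  pos 5: leaf 'S' → count = 2
  pos 7: leaf 'F' → count = 3
  pos 9: leaf 'M' → count = 4
  pos 12: leaf 'U' → count = 5
  pos 17: leaf 'N' → count = 6
  pos 19: leaf 'V' → count = 7
  pos 22: leaf 'A' → count = 8
  pos 24: leaf 'L' → count = 9
  pos 27: leaf 'B' → count = 10
Total leaves: 10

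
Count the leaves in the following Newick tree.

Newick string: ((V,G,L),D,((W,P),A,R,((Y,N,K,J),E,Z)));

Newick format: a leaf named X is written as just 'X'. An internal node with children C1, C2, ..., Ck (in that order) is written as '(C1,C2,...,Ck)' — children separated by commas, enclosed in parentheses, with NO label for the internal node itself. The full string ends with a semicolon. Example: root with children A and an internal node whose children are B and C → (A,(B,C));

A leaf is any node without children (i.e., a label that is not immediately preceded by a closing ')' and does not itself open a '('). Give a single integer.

Answer: 14

Derivation:
Newick: ((V,G,L),D,((W,P),A,R,((Y,N,K,J),E,Z)));
Scan left-to-right; a leaf is any maximal label run not followed by '(':
  pos 2: leaf 'V' → count = 1
  pos 4: leaf 'G' → count = 2
  pos 6: leaf 'L' → count = 3
  pos 9: leaf 'D' → count = 4
  pos 13: leaf 'W' → count = 5
  pos 15: leaf 'P' → count = 6
  pos 18: leaf 'A' → count = 7
  pos 20: leaf 'R' → count = 8
  pos 24: leaf 'Y' → count = 9
  pos 26: leaf 'N' → count = 10
  pos 28: leaf 'K' → count = 11
  pos 30: leaf 'J' → count = 12
  pos 33: leaf 'E' → count = 13
  pos 35: leaf 'Z' → count = 14
Total leaves: 14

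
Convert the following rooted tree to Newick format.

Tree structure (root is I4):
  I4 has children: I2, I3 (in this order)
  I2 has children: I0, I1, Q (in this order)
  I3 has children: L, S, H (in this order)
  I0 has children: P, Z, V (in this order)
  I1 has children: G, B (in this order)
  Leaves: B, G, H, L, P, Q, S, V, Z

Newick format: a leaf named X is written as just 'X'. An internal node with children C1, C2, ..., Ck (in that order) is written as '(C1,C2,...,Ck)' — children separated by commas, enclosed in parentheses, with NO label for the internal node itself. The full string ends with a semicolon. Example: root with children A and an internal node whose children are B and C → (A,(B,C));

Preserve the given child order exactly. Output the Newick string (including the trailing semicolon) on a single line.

internal I4 with children ['I2', 'I3']
  internal I2 with children ['I0', 'I1', 'Q']
    internal I0 with children ['P', 'Z', 'V']
      leaf 'P' → 'P'
      leaf 'Z' → 'Z'
      leaf 'V' → 'V'
    → '(P,Z,V)'
    internal I1 with children ['G', 'B']
      leaf 'G' → 'G'
      leaf 'B' → 'B'
    → '(G,B)'
    leaf 'Q' → 'Q'
  → '((P,Z,V),(G,B),Q)'
  internal I3 with children ['L', 'S', 'H']
    leaf 'L' → 'L'
    leaf 'S' → 'S'
    leaf 'H' → 'H'
  → '(L,S,H)'
→ '(((P,Z,V),(G,B),Q),(L,S,H))'
Final: (((P,Z,V),(G,B),Q),(L,S,H));

Answer: (((P,Z,V),(G,B),Q),(L,S,H));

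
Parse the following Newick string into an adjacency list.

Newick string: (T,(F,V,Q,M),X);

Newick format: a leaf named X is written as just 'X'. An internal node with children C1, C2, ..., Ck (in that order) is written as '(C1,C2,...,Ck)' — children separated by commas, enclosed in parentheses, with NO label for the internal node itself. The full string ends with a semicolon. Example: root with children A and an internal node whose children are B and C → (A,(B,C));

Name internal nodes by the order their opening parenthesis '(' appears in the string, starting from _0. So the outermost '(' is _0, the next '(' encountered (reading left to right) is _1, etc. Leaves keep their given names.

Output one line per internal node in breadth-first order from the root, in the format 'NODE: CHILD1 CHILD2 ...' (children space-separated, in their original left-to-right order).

Answer: _0: T _1 X
_1: F V Q M

Derivation:
Input: (T,(F,V,Q,M),X);
Scanning left-to-right, naming '(' by encounter order:
  pos 0: '(' -> open internal node _0 (depth 1)
  pos 3: '(' -> open internal node _1 (depth 2)
  pos 11: ')' -> close internal node _1 (now at depth 1)
  pos 14: ')' -> close internal node _0 (now at depth 0)
Total internal nodes: 2
BFS adjacency from root:
  _0: T _1 X
  _1: F V Q M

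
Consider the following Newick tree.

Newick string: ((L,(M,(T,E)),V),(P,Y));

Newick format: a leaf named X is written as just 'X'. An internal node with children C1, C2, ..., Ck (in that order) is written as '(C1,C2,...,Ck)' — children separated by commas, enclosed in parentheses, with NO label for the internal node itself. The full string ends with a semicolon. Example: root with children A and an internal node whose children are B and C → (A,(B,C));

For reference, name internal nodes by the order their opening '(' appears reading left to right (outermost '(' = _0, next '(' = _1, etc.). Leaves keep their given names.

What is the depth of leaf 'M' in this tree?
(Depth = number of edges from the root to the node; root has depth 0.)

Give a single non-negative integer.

Answer: 3

Derivation:
Newick: ((L,(M,(T,E)),V),(P,Y));
Naming internals by '(' encounter order: outermost '(' = _0, next = _1, ...
Query node: M
Path from root: _0 -> _1 -> _2 -> M
Depth of M: 3 (number of edges from root)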